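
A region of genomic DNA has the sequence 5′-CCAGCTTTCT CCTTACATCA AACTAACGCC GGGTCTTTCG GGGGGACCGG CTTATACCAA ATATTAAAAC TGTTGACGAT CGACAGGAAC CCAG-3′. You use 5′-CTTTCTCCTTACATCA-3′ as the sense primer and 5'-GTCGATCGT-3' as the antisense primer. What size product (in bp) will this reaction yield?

80 bp

The forward primer matches the template at positions 5–20.
The reverse primer's reverse complement is ACGATCGAC, which matches the template at positions 76–84.
The product runs from position 5 to position 84, so its length is 84 − 5 + 1 = 80 bp.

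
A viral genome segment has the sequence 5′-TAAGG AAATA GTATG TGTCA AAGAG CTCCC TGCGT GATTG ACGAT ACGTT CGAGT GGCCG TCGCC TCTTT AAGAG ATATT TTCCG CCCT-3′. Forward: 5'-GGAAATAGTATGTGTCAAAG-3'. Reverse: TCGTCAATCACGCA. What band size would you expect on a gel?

41 bp

The forward primer matches the template at positions 4–23.
The reverse primer's reverse complement is TGCGTGATTGACGA, which matches the template at positions 31–44.
Product length = (reverse-primer end) − (forward-primer start) + 1 = 44 − 4 + 1 = 41 bp.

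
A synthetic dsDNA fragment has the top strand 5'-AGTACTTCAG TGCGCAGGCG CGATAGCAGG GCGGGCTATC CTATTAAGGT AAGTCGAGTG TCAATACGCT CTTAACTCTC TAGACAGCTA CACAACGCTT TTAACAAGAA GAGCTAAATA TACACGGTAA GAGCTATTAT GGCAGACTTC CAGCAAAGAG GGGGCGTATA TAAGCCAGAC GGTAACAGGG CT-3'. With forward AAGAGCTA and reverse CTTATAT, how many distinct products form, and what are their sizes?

Two products: 66 bp, 46 bp

The forward primer AAGAGCTA matches the top strand at positions 109–116, 129–136.
The reverse primer's reverse complement is ATATAAG, matching at positions 168–174.
Each forward site pairs with the reverse site to give a product ending at position 174: sizes 66, 46 bp.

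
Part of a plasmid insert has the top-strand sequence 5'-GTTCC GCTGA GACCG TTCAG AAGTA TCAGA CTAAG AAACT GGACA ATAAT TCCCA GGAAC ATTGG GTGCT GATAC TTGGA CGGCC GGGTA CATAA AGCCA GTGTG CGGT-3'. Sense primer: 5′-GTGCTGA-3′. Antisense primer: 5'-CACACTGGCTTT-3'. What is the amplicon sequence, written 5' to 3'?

The forward primer matches the template at positions 66–72.
The reverse primer's reverse complement is AAAGCCAGTGTG, which matches the template at positions 94–105.
The product is the template from position 66 through 105 (40 bp).

5'-GTGCTGATACTTGGACGGCCGGGTACATAAAGCCAGTGTG-3'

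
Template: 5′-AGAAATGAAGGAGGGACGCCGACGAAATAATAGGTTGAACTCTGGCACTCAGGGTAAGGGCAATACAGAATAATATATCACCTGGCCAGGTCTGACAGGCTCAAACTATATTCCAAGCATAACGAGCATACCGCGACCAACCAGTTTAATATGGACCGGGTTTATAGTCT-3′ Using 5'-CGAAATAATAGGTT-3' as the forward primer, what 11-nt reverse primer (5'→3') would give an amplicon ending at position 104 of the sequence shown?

5'-TTGAGCCTGTC-3'

The forward primer binds at positions 23–36; the product's 3' end on the top strand is position 104.
The reverse primer anneals to the top strand over positions 94–104, i.e. to GACAGGCTCAA.
Its sequence written 5'→3' is the reverse complement: TTGAGCCTGTC.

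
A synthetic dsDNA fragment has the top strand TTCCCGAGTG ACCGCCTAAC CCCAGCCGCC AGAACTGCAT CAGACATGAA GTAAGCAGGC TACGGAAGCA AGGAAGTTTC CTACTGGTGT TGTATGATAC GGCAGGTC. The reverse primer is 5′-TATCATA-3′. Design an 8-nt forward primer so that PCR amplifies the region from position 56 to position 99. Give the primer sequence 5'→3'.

The reverse primer's reverse complement TATGATA matches the template at positions 93–99; the product starts at position 56.
The forward primer is identical to the top strand over positions 56–63: CAGGCTAC.

5'-CAGGCTAC-3'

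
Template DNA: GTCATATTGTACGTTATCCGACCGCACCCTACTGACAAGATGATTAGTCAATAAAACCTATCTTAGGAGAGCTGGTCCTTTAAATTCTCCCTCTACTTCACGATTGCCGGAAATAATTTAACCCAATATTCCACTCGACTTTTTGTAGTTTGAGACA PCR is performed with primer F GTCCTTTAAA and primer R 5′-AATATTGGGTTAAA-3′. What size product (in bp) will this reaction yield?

56 bp

Forward primer GTCCTTTAAA is found on the top strand at positions 75–84.
The reverse primer's reverse complement is TTTAACCCAATATT, which matches the template at positions 117–130.
Amplicon spans positions 75–130: 56 bp.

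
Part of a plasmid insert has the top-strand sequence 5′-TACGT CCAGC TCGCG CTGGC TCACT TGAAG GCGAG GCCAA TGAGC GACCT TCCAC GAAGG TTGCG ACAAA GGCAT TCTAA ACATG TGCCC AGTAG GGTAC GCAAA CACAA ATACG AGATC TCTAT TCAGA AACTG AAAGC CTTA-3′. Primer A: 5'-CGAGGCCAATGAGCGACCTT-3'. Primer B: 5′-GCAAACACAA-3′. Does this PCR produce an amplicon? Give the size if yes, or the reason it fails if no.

No product — both primers anneal to the same strand and extend in the same direction.

Primer A (CGAGGCCAATGAGCGACCTT) matches the top strand at positions 32–51 (3' end points downstream).
Primer B (GCAAACACAA) also matches the top strand directly, at positions 101–110 — its reverse complement TTGTGTTTGC is not present.
Both primers anneal to the bottom strand with 3' ends pointing the same way, so neither can prime synthesis back toward the other.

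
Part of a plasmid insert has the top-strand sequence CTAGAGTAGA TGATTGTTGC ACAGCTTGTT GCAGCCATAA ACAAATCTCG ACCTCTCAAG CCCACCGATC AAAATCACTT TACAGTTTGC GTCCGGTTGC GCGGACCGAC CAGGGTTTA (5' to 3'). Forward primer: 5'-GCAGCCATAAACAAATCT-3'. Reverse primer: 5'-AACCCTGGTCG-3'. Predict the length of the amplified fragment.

Forward primer GCAGCCATAAACAAATCT is found on the top strand at positions 31–48.
Reverse complement of the reverse primer: CGACCAGGGTT. This occurs on the top strand at positions 107–117.
Amplicon spans positions 31–117: 87 bp.

87 bp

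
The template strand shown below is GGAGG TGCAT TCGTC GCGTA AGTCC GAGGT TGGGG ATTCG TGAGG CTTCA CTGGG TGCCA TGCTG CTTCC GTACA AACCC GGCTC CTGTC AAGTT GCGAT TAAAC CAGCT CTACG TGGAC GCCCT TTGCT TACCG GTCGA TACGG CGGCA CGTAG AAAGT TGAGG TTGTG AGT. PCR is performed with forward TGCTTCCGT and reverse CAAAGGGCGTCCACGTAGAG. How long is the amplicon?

Forward primer TGCTTCCGT is found on the top strand at positions 64–72.
Taking the reverse complement of CAAAGGGCGTCCACGTAGAG gives CTCTACGTGGACGCCCTTTG, found at positions 109–128 on the template; the primer anneals here to the top strand with its 3' end pointing upstream.
Product length = (reverse-primer end) − (forward-primer start) + 1 = 128 − 64 + 1 = 65 bp.

65 bp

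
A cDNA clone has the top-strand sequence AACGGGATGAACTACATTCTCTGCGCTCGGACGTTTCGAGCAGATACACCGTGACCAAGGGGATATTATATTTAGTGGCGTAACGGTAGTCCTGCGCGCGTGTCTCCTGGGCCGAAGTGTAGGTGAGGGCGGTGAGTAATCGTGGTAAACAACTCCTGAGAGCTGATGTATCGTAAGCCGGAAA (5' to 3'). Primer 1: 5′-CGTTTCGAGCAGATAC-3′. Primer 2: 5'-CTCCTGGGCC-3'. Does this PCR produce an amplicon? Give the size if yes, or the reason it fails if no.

No product — both primers anneal to the same strand and extend in the same direction.

Primer 1 (CGTTTCGAGCAGATAC) matches the top strand at positions 32–47 (3' end points downstream).
Primer 2 (CTCCTGGGCC) also matches the top strand directly, at positions 104–113 — its reverse complement GGCCCAGGAG is not present.
Both primers anneal to the bottom strand with 3' ends pointing the same way, so neither can prime synthesis back toward the other.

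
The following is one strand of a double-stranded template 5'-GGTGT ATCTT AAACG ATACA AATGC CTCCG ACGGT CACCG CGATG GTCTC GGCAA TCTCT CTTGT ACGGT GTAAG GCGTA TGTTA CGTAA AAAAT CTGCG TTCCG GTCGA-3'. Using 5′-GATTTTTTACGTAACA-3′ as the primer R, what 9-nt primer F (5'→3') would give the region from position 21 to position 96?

5'-AATGCCTCC-3'

The reverse primer's reverse complement TGTTACGTAAAAAATC matches the template at positions 81–96; the product starts at position 21.
The forward primer is identical to the top strand over positions 21–29: AATGCCTCC.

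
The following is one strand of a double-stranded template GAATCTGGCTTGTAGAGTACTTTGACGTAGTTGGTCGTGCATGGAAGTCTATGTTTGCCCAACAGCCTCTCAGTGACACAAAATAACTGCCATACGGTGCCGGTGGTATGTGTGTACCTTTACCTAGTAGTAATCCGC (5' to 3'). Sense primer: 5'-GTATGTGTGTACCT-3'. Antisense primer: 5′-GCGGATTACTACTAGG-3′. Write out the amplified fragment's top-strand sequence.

5'-GTATGTGTGTACCTTTACCTAGTAGTAATCCGC-3'

Scanning the template, GTATGTGTGTACCT occurs at positions 106–119; this primer anneals to the bottom strand there with its 3' end pointing downstream.
The reverse primer's reverse complement is CCTAGTAGTAATCCGC, which matches the template at positions 123–138.
The product is the template from position 106 through 138 (33 bp).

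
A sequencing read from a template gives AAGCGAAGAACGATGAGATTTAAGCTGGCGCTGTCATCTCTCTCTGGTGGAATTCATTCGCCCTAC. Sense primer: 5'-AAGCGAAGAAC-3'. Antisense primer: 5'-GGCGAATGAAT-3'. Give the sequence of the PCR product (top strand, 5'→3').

Scanning the template, AAGCGAAGAAC occurs at positions 1–11; this primer anneals to the bottom strand there with its 3' end pointing downstream.
The reverse primer's reverse complement is ATTCATTCGCC, which matches the template at positions 52–62.
The product is the template from position 1 through 62 (62 bp).

5'-AAGCGAAGAACGATGAGATTTAAGCTGGCGCTGTCATCTCTCTCTGGTGGAATTCATTCGCC-3'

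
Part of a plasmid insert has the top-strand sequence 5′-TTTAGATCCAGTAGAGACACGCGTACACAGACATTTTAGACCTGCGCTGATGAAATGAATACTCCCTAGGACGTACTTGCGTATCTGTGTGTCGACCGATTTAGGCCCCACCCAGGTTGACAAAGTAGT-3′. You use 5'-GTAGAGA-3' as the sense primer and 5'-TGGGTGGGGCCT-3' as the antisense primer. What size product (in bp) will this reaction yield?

104 bp

Forward primer GTAGAGA is found on the top strand at positions 11–17.
The reverse primer's reverse complement is AGGCCCCACCCA, which matches the template at positions 103–114.
Amplicon spans positions 11–114: 104 bp.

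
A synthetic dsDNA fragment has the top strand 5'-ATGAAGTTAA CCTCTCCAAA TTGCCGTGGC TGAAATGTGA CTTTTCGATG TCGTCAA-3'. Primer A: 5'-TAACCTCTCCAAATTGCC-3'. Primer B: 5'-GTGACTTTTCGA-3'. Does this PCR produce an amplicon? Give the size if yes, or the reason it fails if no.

No product — both primers anneal to the same strand and extend in the same direction.

Primer A (TAACCTCTCCAAATTGCC) matches the top strand at positions 8–25 (3' end points downstream).
Primer B (GTGACTTTTCGA) also matches the top strand directly, at positions 37–48 — its reverse complement TCGAAAAGTCAC is not present.
Both primers anneal to the bottom strand with 3' ends pointing the same way, so neither can prime synthesis back toward the other.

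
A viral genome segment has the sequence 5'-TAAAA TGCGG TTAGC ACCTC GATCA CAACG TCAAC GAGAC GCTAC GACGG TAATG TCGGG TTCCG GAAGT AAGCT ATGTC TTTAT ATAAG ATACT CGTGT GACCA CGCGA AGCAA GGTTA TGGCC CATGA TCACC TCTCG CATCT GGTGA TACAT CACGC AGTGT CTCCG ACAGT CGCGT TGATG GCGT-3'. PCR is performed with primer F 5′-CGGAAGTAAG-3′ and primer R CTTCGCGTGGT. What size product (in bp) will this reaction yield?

49 bp

Scanning the template, CGGAAGTAAG occurs at positions 64–73; this primer anneals to the bottom strand there with its 3' end pointing downstream.
The reverse primer's reverse complement is ACCACGCGAAG, which matches the template at positions 102–112.
Product length = (reverse-primer end) − (forward-primer start) + 1 = 112 − 64 + 1 = 49 bp.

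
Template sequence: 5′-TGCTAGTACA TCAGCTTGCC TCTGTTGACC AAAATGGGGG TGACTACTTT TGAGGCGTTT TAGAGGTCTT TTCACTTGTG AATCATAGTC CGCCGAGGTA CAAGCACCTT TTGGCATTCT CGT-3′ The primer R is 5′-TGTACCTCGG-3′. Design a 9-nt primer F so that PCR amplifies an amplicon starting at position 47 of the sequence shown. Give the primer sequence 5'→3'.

The reverse primer's reverse complement CCGAGGTACA matches the template at positions 93–102; the product starts at position 47.
The forward primer is identical to the top strand over positions 47–55: CTTTTGAGG.

5'-CTTTTGAGG-3'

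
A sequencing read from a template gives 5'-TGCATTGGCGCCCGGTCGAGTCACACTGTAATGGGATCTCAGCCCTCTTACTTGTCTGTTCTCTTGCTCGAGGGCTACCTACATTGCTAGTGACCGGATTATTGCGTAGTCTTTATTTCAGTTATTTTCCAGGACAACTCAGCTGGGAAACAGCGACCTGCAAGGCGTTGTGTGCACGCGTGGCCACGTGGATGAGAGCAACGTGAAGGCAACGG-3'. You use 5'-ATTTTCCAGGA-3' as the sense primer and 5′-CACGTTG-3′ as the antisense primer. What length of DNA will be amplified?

82 bp

Forward primer ATTTTCCAGGA is found on the top strand at positions 124–134.
The reverse primer's reverse complement is CAACGTG, which matches the template at positions 199–205.
The product runs from position 124 to position 205, so its length is 205 − 124 + 1 = 82 bp.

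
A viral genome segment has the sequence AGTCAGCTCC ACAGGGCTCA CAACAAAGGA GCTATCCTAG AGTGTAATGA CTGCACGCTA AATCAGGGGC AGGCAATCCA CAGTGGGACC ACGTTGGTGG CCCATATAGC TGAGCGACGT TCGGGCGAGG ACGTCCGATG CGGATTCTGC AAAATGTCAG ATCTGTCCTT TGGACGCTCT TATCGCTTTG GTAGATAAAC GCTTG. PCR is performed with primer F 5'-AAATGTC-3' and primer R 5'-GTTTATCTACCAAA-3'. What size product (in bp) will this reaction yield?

The forward primer matches the template at positions 152–158.
The reverse primer's reverse complement is TTTGGTAGATAAAC, which matches the template at positions 187–200.
The product runs from position 152 to position 200, so its length is 200 − 152 + 1 = 49 bp.

49 bp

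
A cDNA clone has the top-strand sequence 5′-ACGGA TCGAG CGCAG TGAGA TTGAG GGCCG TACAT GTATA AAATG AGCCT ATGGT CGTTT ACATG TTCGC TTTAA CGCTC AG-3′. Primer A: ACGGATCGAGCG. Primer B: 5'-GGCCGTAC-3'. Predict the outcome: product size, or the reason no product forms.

No product — both primers anneal to the same strand and extend in the same direction.

Primer A (ACGGATCGAGCG) matches the top strand at positions 1–12 (3' end points downstream).
Primer B (GGCCGTAC) also matches the top strand directly, at positions 26–33 — its reverse complement GTACGGCC is not present.
Both primers anneal to the bottom strand with 3' ends pointing the same way, so neither can prime synthesis back toward the other.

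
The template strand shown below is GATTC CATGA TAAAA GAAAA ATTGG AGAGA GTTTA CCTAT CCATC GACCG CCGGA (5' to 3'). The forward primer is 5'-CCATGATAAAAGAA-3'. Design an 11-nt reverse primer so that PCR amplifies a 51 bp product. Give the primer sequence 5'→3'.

The forward primer binds at positions 5–18, so a 51 bp product ends at position 5 + 51 − 1 = 55.
The reverse primer anneals to the top strand over positions 45–55, i.e. to CGACCGCCGGA.
Its sequence written 5'→3' is the reverse complement: TCCGGCGGTCG.

5'-TCCGGCGGTCG-3'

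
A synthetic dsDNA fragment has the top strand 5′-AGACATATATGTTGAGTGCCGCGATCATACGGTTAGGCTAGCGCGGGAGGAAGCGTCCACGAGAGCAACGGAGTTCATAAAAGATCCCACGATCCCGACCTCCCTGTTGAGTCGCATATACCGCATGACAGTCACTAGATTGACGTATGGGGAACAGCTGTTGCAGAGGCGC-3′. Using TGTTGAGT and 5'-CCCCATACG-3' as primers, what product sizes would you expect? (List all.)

143 bp, 48 bp

The forward primer TGTTGAGT matches the top strand at positions 10–17, 105–112.
The reverse primer's reverse complement is CGTATGGGG, matching at positions 144–152.
Each forward site pairs with the reverse site to give a product ending at position 152: sizes 143, 48 bp.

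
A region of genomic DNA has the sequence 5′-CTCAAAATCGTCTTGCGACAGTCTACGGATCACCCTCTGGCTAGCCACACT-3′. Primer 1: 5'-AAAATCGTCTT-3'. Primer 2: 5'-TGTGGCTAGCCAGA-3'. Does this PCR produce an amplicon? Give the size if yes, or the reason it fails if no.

Primer 1 (AAAATCGTCTT) matches the top strand at positions 4–14; it acts as a forward primer.
Primer 2's reverse complement is TCTGGCTAGCCACA, matching the top strand at positions 36–49; it acts as a reverse primer.
The 3' ends face each other across positions 4–49, giving a 46 bp product.

Yes — a 46 bp product.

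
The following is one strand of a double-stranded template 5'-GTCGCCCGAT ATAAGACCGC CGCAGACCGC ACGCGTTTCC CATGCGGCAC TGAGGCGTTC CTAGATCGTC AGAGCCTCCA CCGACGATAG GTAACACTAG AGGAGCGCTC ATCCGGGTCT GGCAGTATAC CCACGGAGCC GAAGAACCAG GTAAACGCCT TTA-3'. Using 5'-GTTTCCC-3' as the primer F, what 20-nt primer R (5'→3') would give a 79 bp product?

5'-GATGAGCGCTCCTCTAGTGT-3'

The forward primer binds at positions 35–41, so a 79 bp product ends at position 35 + 79 − 1 = 113.
The reverse primer anneals to the top strand over positions 94–113, i.e. to ACACTAGAGGAGCGCTCATC.
Its sequence written 5'→3' is the reverse complement: GATGAGCGCTCCTCTAGTGT.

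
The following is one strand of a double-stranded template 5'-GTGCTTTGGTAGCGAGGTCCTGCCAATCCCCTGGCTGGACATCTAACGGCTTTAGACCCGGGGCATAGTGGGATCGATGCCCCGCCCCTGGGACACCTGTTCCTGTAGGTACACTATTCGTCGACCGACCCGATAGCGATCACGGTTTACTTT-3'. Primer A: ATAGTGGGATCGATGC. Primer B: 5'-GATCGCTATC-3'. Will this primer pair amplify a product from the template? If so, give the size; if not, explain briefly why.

Yes — a 77 bp product.

Primer A (ATAGTGGGATCGATGC) matches the top strand at positions 65–80; it acts as a forward primer.
Primer B's reverse complement is GATAGCGATC, matching the top strand at positions 132–141; it acts as a reverse primer.
The 3' ends face each other across positions 65–141, giving a 77 bp product.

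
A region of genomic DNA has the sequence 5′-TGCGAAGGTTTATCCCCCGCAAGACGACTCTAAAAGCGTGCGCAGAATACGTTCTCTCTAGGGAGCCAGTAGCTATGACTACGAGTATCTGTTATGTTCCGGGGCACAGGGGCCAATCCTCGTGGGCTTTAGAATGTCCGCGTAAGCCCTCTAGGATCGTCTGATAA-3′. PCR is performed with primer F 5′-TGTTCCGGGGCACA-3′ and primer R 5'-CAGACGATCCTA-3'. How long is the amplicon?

69 bp

The forward primer matches the template at positions 95–108.
The reverse primer's reverse complement is TAGGATCGTCTG, which matches the template at positions 152–163.
The product runs from position 95 to position 163, so its length is 163 − 95 + 1 = 69 bp.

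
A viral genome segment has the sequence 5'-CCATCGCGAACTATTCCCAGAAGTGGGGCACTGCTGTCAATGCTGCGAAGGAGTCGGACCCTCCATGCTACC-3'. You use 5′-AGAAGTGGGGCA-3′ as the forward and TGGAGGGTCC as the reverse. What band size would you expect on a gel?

The forward primer matches the template at positions 19–30.
The reverse primer's reverse complement is GGACCCTCCA, which matches the template at positions 56–65.
The product runs from position 19 to position 65, so its length is 65 − 19 + 1 = 47 bp.

47 bp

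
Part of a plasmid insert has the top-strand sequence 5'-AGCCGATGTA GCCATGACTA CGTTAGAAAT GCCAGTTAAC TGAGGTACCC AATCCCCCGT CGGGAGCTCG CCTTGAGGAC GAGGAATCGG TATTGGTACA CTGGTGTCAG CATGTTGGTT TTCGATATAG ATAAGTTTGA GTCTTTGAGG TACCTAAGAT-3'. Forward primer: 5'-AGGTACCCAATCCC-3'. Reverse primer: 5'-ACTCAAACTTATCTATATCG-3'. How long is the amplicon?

100 bp

Scanning the template, AGGTACCCAATCCC occurs at positions 43–56; this primer anneals to the bottom strand there with its 3' end pointing downstream.
The reverse primer's reverse complement is CGATATAGATAAGTTTGAGT, which matches the template at positions 123–142.
Amplicon spans positions 43–142: 100 bp.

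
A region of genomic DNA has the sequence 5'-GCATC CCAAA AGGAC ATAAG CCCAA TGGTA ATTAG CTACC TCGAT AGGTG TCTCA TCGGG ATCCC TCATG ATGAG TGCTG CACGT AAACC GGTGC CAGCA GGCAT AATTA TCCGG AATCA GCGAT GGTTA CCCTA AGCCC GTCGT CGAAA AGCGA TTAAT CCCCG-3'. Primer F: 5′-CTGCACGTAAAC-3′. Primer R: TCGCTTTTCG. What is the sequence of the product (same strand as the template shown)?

Forward primer CTGCACGTAAAC is found on the top strand at positions 78–89.
Reverse complement of the reverse primer: CGAAAAGCGA. This occurs on the top strand at positions 146–155.
The product is the template from position 78 through 155 (78 bp).

5'-CTGCACGTAAACCGGTGCCAGCAGGCATAATTATCCGGAATCAGCGATGGTTACCCTAAGCCCGTCGTCGAAAAGCGA-3'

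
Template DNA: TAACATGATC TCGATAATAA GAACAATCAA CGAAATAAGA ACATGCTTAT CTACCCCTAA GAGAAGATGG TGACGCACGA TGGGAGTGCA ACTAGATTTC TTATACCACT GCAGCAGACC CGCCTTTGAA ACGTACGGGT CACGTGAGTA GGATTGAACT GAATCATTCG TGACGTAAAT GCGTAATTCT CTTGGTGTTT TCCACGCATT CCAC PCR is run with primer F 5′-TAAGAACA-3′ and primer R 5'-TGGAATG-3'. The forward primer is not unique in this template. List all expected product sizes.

The forward primer TAAGAACA matches the top strand at positions 18–25, 36–43.
The reverse primer's reverse complement is CATTCCA, matching at positions 207–213.
Each forward site pairs with the reverse site to give a product ending at position 213: sizes 196, 178 bp.

196 bp, 178 bp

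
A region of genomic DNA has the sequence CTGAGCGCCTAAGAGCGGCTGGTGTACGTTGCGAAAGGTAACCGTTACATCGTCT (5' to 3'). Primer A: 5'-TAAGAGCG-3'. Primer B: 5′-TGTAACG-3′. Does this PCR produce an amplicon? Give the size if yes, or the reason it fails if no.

Yes — a 40 bp product.

Primer A (TAAGAGCG) matches the top strand at positions 10–17; it acts as a forward primer.
Primer B's reverse complement is CGTTACA, matching the top strand at positions 43–49; it acts as a reverse primer.
The 3' ends face each other across positions 10–49, giving a 40 bp product.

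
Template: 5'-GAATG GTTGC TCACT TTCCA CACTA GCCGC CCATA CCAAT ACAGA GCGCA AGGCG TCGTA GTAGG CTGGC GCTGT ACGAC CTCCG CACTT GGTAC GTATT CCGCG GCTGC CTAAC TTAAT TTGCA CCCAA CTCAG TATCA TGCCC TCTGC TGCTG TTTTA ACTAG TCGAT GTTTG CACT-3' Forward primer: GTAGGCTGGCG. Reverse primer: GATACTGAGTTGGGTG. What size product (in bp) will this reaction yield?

79 bp

Scanning the template, GTAGGCTGGCG occurs at positions 61–71; this primer anneals to the bottom strand there with its 3' end pointing downstream.
Reverse complement of the reverse primer: CACCCAACTCAGTATC. This occurs on the top strand at positions 124–139.
Amplicon spans positions 61–139: 79 bp.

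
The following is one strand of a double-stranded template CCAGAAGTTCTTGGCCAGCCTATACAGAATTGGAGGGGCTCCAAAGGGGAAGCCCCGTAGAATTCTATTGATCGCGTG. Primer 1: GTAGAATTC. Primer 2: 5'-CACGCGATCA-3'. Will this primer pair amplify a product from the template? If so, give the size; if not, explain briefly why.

Yes — a 22 bp product.

Primer 1 (GTAGAATTC) matches the top strand at positions 57–65; it acts as a forward primer.
Primer 2's reverse complement is TGATCGCGTG, matching the top strand at positions 69–78; it acts as a reverse primer.
The 3' ends face each other across positions 57–78, giving a 22 bp product.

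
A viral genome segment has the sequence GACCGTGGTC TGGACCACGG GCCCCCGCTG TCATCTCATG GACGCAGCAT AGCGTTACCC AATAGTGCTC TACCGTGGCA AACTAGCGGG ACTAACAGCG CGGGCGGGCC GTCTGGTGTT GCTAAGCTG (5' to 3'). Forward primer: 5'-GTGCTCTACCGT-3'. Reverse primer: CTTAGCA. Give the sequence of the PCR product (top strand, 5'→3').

5'-GTGCTCTACCGTGGCAAACTAGCGGGACTAACAGCGCGGGCGGGCCGTCTGGTGTTGCTAAG-3'

The forward primer matches the template at positions 65–76.
Reverse complement of the reverse primer: TGCTAAG. This occurs on the top strand at positions 120–126.
The product is the template from position 65 through 126 (62 bp).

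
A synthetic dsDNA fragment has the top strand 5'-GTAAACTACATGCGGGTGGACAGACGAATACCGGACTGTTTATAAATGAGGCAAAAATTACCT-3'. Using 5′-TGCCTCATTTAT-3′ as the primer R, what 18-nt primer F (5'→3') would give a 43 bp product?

The reverse primer's reverse complement ATAAATGAGGCA matches the template at positions 42–53, so the product ends at position 53.
A 43 bp product then starts at position 53 − 43 + 1 = 11.
The forward primer is identical to the top strand there: TGCGGGTGGACAGACGAA.

5'-TGCGGGTGGACAGACGAA-3'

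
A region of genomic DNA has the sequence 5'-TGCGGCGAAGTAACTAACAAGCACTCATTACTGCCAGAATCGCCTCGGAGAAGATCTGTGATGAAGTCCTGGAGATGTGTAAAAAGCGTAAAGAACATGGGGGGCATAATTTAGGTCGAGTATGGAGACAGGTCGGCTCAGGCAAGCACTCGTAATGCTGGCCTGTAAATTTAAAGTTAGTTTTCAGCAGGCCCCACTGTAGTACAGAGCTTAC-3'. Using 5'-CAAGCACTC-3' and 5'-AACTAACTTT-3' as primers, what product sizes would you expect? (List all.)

The forward primer CAAGCACTC matches the top strand at positions 18–26, 143–151.
The reverse primer's reverse complement is AAAGTTAGTT, matching at positions 173–182.
Each forward site pairs with the reverse site to give a product ending at position 182: sizes 165, 40 bp.

165 bp, 40 bp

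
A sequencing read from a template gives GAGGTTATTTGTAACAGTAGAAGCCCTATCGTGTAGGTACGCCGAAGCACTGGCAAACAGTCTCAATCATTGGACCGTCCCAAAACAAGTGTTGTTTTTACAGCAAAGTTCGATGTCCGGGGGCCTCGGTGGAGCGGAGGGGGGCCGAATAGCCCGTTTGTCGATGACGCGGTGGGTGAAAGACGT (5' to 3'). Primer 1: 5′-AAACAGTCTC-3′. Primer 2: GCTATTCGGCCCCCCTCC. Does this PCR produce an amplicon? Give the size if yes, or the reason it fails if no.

Primer 1 (AAACAGTCTC) matches the top strand at positions 55–64; it acts as a forward primer.
Primer 2's reverse complement is GGAGGGGGGCCGAATAGC, matching the top strand at positions 136–153; it acts as a reverse primer.
The 3' ends face each other across positions 55–153, giving a 99 bp product.

Yes — a 99 bp product.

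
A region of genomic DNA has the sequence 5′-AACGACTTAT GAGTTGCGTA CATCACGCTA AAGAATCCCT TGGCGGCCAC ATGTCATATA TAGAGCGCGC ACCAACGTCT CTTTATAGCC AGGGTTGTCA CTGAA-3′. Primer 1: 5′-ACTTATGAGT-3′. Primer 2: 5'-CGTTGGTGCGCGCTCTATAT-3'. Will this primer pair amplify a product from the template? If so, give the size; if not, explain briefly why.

Primer 1 (ACTTATGAGT) matches the top strand at positions 5–14; it acts as a forward primer.
Primer 2's reverse complement is ATATAGAGCGCGCACCAACG, matching the top strand at positions 58–77; it acts as a reverse primer.
The 3' ends face each other across positions 5–77, giving a 73 bp product.

Yes — a 73 bp product.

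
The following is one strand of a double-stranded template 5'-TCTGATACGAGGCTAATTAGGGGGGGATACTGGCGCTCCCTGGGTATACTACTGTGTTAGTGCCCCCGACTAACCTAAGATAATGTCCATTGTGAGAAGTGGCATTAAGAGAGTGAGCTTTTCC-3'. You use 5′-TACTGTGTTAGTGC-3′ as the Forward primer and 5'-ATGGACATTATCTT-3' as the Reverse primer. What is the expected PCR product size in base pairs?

Scanning the template, TACTGTGTTAGTGC occurs at positions 50–63; this primer anneals to the bottom strand there with its 3' end pointing downstream.
Reverse complement of the reverse primer: AAGATAATGTCCAT. This occurs on the top strand at positions 77–90.
Amplicon spans positions 50–90: 41 bp.

41 bp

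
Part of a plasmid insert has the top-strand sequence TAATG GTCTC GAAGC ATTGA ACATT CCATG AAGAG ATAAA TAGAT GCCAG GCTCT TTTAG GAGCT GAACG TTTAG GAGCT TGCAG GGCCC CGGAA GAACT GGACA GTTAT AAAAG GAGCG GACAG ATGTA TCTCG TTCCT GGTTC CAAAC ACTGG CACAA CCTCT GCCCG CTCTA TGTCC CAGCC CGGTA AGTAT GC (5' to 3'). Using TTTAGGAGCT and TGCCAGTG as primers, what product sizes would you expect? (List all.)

102 bp, 87 bp

The forward primer TTTAGGAGCT matches the top strand at positions 56–65, 71–80.
The reverse primer's reverse complement is CACTGGCA, matching at positions 150–157.
Each forward site pairs with the reverse site to give a product ending at position 157: sizes 102, 87 bp.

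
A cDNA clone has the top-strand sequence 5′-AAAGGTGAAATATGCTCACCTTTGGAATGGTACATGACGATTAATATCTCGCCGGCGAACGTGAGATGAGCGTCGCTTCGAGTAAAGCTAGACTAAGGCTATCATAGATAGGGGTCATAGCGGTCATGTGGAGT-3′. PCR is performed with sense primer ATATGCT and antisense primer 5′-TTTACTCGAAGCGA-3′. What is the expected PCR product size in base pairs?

Forward primer ATATGCT is found on the top strand at positions 10–16.
Taking the reverse complement of TTTACTCGAAGCGA gives TCGCTTCGAGTAAA, found at positions 73–86 on the template; the primer anneals here to the top strand with its 3' end pointing upstream.
Product length = (reverse-primer end) − (forward-primer start) + 1 = 86 − 10 + 1 = 77 bp.

77 bp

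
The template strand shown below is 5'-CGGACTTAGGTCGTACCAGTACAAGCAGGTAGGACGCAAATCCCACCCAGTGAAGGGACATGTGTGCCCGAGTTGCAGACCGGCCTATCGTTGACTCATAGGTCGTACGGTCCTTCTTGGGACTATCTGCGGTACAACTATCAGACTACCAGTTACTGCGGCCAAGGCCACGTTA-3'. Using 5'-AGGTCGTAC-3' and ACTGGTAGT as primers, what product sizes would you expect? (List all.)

146 bp, 54 bp

The forward primer AGGTCGTAC matches the top strand at positions 8–16, 100–108.
The reverse primer's reverse complement is ACTACCAGT, matching at positions 145–153.
Each forward site pairs with the reverse site to give a product ending at position 153: sizes 146, 54 bp.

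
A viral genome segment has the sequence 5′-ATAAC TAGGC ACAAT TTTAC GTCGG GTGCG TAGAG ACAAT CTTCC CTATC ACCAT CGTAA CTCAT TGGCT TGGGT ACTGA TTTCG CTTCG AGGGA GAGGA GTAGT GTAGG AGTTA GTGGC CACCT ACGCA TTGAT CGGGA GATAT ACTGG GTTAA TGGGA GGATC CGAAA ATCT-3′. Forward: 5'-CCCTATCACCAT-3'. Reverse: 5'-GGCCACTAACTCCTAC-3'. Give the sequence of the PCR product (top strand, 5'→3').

The forward primer matches the template at positions 44–55.
The reverse primer's reverse complement is GTAGGAGTTAGTGGCC, which matches the template at positions 106–121.
The product is the template from position 44 through 121 (78 bp).

5'-CCCTATCACCATCGTAACTCATTGGCTTGGGTACTGATTTCGCTTCGAGGGAGAGGAGTAGTGTAGGAGTTAGTGGCC-3'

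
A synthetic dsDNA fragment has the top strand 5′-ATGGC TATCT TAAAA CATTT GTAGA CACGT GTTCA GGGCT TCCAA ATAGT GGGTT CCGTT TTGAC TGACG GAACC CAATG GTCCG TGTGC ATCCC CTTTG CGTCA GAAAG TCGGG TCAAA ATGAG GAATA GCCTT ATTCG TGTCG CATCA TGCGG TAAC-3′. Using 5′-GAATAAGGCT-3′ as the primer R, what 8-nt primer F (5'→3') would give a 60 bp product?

5'-GGTCCGTG-3'

The reverse primer's reverse complement AGCCTTATTC matches the template at positions 130–139, so the product ends at position 139.
A 60 bp product then starts at position 139 − 60 + 1 = 80.
The forward primer is identical to the top strand there: GGTCCGTG.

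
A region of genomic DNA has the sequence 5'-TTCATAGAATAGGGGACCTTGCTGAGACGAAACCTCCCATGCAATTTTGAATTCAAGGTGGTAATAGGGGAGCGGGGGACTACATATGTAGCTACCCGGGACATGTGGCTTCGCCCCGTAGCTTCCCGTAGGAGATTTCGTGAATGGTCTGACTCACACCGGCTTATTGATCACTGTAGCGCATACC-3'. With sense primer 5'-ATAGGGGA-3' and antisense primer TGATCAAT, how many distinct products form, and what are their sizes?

Two products: 165 bp, 110 bp

The forward primer ATAGGGGA matches the top strand at positions 9–16, 64–71.
The reverse primer's reverse complement is ATTGATCA, matching at positions 166–173.
Each forward site pairs with the reverse site to give a product ending at position 173: sizes 165, 110 bp.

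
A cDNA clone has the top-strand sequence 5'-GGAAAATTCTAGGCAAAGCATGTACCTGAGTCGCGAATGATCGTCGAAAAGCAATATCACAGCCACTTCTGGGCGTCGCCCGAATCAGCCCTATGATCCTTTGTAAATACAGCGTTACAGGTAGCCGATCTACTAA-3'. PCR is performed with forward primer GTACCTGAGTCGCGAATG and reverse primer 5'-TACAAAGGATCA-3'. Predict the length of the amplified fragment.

84 bp

Scanning the template, GTACCTGAGTCGCGAATG occurs at positions 22–39; this primer anneals to the bottom strand there with its 3' end pointing downstream.
Taking the reverse complement of TACAAAGGATCA gives TGATCCTTTGTA, found at positions 94–105 on the template; the primer anneals here to the top strand with its 3' end pointing upstream.
The product runs from position 22 to position 105, so its length is 105 − 22 + 1 = 84 bp.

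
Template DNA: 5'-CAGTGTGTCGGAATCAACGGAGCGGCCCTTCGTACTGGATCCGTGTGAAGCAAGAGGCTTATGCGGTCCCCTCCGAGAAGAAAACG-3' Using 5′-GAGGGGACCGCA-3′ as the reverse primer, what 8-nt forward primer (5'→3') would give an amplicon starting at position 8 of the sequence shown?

5'-TCGGAATC-3'

The reverse primer's reverse complement TGCGGTCCCCTC matches the template at positions 62–73; the product starts at position 8.
The forward primer is identical to the top strand over positions 8–15: TCGGAATC.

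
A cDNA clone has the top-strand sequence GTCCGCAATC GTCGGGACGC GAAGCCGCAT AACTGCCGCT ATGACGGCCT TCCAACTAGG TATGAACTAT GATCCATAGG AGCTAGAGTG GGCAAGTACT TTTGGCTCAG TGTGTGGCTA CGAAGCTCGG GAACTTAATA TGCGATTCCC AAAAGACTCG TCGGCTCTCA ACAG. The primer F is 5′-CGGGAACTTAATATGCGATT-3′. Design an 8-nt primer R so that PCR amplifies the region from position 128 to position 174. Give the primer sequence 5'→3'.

5'-CTGTTGAG-3'

The product's 3' end on the top strand is position 174.
The reverse primer anneals to the top strand over positions 167–174, i.e. to CTCAACAG.
Its sequence written 5'→3' is the reverse complement: CTGTTGAG.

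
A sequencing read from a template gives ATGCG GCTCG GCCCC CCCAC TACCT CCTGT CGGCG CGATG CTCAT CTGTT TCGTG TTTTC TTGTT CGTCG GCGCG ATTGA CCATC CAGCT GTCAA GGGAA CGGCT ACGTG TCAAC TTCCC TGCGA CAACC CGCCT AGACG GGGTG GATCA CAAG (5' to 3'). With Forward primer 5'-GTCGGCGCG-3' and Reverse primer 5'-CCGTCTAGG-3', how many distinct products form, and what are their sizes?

Two products: 113 bp, 75 bp

The forward primer GTCGGCGCG matches the top strand at positions 29–37, 67–75.
The reverse primer's reverse complement is CCTAGACGG, matching at positions 133–141.
Each forward site pairs with the reverse site to give a product ending at position 141: sizes 113, 75 bp.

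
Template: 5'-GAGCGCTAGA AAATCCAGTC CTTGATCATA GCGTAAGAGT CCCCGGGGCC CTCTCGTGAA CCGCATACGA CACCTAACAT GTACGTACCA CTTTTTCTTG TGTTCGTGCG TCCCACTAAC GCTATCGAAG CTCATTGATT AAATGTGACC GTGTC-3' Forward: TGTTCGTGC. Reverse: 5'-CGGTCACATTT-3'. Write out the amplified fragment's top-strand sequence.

5'-TGTTCGTGCGTCCCACTAACGCTATCGAAGCTCATTGATTAAATGTGACCG-3'

The forward primer matches the template at positions 101–109.
Reverse complement of the reverse primer: AAATGTGACCG. This occurs on the top strand at positions 141–151.
The product is the template from position 101 through 151 (51 bp).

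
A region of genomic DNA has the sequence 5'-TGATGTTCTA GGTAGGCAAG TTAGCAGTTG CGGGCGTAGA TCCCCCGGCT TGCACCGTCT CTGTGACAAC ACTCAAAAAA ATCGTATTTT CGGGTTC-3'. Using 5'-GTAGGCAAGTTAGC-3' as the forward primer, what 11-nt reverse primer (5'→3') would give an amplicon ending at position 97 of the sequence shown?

5'-GAACCCGAAAA-3'

The forward primer binds at positions 12–25; the product's 3' end on the top strand is position 97.
The reverse primer anneals to the top strand over positions 87–97, i.e. to TTTTCGGGTTC.
Its sequence written 5'→3' is the reverse complement: GAACCCGAAAA.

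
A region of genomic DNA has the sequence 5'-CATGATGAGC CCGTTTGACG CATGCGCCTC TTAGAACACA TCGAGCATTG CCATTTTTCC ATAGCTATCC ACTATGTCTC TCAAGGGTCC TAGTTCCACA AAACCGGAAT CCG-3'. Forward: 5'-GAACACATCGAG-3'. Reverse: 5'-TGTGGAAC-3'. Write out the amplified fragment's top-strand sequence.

Forward primer GAACACATCGAG is found on the top strand at positions 34–45.
Taking the reverse complement of TGTGGAAC gives GTTCCACA, found at positions 93–100 on the template; the primer anneals here to the top strand with its 3' end pointing upstream.
The product is the template from position 34 through 100 (67 bp).

5'-GAACACATCGAGCATTGCCATTTTTCCATAGCTATCCACTATGTCTCTCAAGGGTCCTAGTTCCACA-3'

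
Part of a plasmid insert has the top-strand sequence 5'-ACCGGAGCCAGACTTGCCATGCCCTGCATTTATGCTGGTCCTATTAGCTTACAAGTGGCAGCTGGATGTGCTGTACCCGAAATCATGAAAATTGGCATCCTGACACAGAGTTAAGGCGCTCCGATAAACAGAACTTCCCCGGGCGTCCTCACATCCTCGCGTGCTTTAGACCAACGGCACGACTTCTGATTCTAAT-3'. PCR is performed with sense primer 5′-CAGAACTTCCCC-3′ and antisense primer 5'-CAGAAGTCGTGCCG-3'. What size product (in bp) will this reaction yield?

The forward primer matches the template at positions 129–140.
Taking the reverse complement of CAGAAGTCGTGCCG gives CGGCACGACTTCTG, found at positions 175–188 on the template; the primer anneals here to the top strand with its 3' end pointing upstream.
The product runs from position 129 to position 188, so its length is 188 − 129 + 1 = 60 bp.

60 bp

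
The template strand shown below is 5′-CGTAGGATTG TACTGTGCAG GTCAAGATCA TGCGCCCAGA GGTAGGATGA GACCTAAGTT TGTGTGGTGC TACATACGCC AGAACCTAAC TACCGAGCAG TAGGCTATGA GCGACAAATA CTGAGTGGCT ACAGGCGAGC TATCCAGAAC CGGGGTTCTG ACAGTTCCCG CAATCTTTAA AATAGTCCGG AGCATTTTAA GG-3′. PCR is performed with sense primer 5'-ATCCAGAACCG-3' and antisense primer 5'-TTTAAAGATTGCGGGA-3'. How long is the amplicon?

The forward primer matches the template at positions 142–152.
Reverse complement of the reverse primer: TCCCGCAATCTTTAAA. This occurs on the top strand at positions 166–181.
Amplicon spans positions 142–181: 40 bp.

40 bp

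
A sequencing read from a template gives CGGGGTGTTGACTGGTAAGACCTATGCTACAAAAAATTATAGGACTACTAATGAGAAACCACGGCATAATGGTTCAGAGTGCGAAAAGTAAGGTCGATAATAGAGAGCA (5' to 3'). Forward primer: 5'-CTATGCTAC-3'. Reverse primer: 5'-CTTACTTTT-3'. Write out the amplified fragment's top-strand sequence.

The forward primer matches the template at positions 22–30.
The reverse primer's reverse complement is AAAAGTAAG, which matches the template at positions 84–92.
The product is the template from position 22 through 92 (71 bp).

5'-CTATGCTACAAAAAATTATAGGACTACTAATGAGAAACCACGGCATAATGGTTCAGAGTGCGAAAAGTAAG-3'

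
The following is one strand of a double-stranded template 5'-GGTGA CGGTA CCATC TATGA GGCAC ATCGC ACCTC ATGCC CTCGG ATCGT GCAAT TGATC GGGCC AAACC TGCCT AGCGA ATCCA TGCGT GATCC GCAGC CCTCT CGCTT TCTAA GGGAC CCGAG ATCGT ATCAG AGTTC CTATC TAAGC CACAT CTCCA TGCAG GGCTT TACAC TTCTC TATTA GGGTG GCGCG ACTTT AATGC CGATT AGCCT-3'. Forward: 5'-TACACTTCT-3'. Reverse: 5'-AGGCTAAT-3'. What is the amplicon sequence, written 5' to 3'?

5'-TACACTTCTCTATTAGGGTGGCGCGACTTTAATGCCGATTAGCCT-3'

Forward primer TACACTTCT is found on the top strand at positions 171–179.
Taking the reverse complement of AGGCTAAT gives ATTAGCCT, found at positions 208–215 on the template; the primer anneals here to the top strand with its 3' end pointing upstream.
The product is the template from position 171 through 215 (45 bp).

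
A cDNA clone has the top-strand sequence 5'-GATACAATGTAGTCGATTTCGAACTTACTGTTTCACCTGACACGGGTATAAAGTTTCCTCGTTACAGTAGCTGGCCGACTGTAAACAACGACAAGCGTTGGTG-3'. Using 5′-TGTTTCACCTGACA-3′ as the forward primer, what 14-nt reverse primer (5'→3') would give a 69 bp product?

The forward primer binds at positions 29–42, so a 69 bp product ends at position 29 + 69 − 1 = 97.
The reverse primer anneals to the top strand over positions 84–97, i.e. to AACAACGACAAGCG.
Its sequence written 5'→3' is the reverse complement: CGCTTGTCGTTGTT.

5'-CGCTTGTCGTTGTT-3'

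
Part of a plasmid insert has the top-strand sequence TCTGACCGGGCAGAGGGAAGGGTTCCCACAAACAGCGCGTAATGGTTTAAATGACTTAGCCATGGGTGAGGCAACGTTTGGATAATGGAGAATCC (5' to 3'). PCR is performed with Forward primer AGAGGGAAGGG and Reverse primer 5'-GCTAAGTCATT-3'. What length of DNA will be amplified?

Scanning the template, AGAGGGAAGGG occurs at positions 12–22; this primer anneals to the bottom strand there with its 3' end pointing downstream.
Reverse complement of the reverse primer: AATGACTTAGC. This occurs on the top strand at positions 50–60.
The product runs from position 12 to position 60, so its length is 60 − 12 + 1 = 49 bp.

49 bp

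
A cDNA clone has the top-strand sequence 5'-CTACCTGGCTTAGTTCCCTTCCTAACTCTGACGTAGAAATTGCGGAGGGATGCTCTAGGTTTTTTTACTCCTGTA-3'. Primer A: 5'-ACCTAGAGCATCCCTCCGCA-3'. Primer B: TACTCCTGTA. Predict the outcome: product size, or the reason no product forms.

No product — the primers' 3' ends point away from each other.

Primer A (ACCTAGAGCATCCCTCCGCA) has reverse complement TGCGGAGGGATGCTCTAGGT, which matches the top strand at positions 41–60; primer A anneals to the top strand there with its 3' end pointing upstream toward position 41.
Primer B (TACTCCTGTA) matches the top strand directly at positions 66–75; it anneals to the bottom strand with its 3' end pointing downstream toward position 75.
The 3' ends diverge (primer A extends toward position 1, primer B toward position 75), so the primers never converge on a shared product.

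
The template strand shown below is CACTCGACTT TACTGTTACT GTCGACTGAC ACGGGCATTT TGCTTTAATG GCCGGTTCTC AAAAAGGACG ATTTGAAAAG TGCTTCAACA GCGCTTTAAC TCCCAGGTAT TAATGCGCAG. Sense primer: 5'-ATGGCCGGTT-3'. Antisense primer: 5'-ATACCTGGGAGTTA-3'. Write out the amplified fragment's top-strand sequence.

Forward primer ATGGCCGGTT is found on the top strand at positions 48–57.
The reverse primer's reverse complement is TAACTCCCAGGTAT, which matches the template at positions 97–110.
The product is the template from position 48 through 110 (63 bp).

5'-ATGGCCGGTTCTCAAAAAGGACGATTTGAAAAGTGCTTCAACAGCGCTTTAACTCCCAGGTAT-3'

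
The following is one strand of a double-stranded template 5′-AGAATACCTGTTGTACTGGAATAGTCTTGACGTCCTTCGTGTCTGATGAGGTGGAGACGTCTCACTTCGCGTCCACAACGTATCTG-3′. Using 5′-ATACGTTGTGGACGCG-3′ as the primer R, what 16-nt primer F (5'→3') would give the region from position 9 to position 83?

5'-TGTTGTACTGGAATAG-3'

The reverse primer's reverse complement CGCGTCCACAACGTAT matches the template at positions 68–83; the product starts at position 9.
The forward primer is identical to the top strand over positions 9–24: TGTTGTACTGGAATAG.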